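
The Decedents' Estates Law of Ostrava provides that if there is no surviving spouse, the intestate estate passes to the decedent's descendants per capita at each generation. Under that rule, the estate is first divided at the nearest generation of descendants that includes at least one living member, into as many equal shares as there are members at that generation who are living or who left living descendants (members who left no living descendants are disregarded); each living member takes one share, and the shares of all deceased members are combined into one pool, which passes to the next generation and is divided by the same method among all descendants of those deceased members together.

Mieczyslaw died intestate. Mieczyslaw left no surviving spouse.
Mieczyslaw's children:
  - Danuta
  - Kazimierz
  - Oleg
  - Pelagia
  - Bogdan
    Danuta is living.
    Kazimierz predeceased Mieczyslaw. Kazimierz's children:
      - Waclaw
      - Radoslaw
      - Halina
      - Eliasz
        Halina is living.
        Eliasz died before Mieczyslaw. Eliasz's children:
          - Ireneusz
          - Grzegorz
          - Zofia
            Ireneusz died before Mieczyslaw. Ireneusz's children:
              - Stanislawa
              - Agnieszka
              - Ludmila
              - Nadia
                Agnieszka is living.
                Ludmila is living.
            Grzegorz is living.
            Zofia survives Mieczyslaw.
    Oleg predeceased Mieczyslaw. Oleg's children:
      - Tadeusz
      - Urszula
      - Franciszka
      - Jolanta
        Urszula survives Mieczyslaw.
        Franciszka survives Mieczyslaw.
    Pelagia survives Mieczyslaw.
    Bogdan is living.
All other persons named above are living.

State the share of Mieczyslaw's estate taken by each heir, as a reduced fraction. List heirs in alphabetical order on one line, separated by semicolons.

Agnieszka 1/240; Bogdan 1/5; Danuta 1/5; Franciszka 1/20; Grzegorz 1/60; Halina 1/20; Jolanta 1/20; Ludmila 1/240; Nadia 1/240; Pelagia 1/5; Radoslaw 1/20; Stanislawa 1/240; Tadeusz 1/20; Urszula 1/20; Waclaw 1/20; Zofia 1/60

There is no surviving spouse, so the entire estate passes to Mieczyslaw's descendants per capita at each generation.
At generation 1 (Danuta, Kazimierz, Oleg, Pelagia, Bogdan) there are 5 shares of (1)/5 = 1/5 each.
Living: Danuta, Pelagia, and Bogdan — each takes 1/5.
Deceased: Kazimierz and Oleg. Their combined 2/5 is pooled and carried to generation 2.
At generation 2 (Waclaw, Radoslaw, Halina, Eliasz, Tadeusz, Urszula, Franciszka, Jolanta) there are 8 shares of (2/5)/8 = 1/20 each.
Living: Waclaw, Radoslaw, Halina, Tadeusz, Urszula, Franciszka, and Jolanta — each takes 1/20.
Deceased: Eliasz. That 1/20 share is carried to generation 3.
At generation 3 (Ireneusz, Grzegorz, Zofia) there are 3 shares of (1/20)/3 = 1/60 each.
Living: Grzegorz and Zofia — each takes 1/60.
Deceased: Ireneusz. That 1/60 share is carried to generation 4.
At generation 4 (Stanislawa, Agnieszka, Ludmila, Nadia) there are 4 shares of (1/60)/4 = 1/240 each.
Living: Stanislawa, Agnieszka, Ludmila, and Nadia — each takes 1/240.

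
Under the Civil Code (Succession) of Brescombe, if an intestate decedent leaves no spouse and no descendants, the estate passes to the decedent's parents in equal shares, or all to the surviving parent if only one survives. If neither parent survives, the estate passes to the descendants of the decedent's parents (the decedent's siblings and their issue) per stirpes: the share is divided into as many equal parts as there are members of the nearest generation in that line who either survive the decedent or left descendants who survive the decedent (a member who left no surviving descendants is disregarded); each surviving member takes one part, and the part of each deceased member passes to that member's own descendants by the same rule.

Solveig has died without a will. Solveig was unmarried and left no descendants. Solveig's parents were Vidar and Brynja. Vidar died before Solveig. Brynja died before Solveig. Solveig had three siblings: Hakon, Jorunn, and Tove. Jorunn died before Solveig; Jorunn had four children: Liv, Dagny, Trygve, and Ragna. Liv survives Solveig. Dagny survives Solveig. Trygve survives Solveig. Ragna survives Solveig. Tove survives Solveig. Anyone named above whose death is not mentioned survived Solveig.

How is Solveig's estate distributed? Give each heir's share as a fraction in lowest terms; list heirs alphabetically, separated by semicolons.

Dagny 1/12; Hakon 1/3; Liv 1/12; Ragna 1/12; Tove 1/3; Trygve 1/12

Neither parent survives and there are no descendants, so the estate passes to Solveig's siblings and their issue per stirpes.
The estate is divided into 3 equal shares of 1/3 among Hakon, Jorunn, Tove.
Hakon is living and takes 1/3.
Jorunn predeceased; the 1/3 allotted to Jorunn's branch passes to Jorunn's issue by representation.
The 1/3 is divided into 4 equal shares of 1/12 among Liv, Dagny, Trygve, Ragna.
Liv is living and takes 1/12.
Dagny is living and takes 1/12.
Trygve is living and takes 1/12.
Ragna is living and takes 1/12.
Tove is living and takes 1/3.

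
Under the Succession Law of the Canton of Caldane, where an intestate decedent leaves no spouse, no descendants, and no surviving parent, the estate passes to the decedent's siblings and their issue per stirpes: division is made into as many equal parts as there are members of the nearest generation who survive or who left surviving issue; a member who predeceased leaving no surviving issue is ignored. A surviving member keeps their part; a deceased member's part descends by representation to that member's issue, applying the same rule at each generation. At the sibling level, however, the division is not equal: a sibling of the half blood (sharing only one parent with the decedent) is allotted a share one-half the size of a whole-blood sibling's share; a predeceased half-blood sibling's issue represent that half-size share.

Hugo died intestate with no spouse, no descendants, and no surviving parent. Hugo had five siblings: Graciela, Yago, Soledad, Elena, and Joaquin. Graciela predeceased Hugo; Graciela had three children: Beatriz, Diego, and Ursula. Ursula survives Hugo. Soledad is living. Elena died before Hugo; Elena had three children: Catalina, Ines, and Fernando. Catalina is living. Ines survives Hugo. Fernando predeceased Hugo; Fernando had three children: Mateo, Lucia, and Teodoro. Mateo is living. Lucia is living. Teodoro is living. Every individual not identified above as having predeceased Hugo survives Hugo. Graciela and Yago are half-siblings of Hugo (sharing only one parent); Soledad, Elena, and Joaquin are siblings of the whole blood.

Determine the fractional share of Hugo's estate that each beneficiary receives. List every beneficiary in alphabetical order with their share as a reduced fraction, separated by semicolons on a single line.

No spouse, descendants, or parent survives, so the estate passes to Hugo's siblings per stirpes.
Half-blood siblings count for one-half the weight of whole-blood siblings at the initial division.
Dividing 1 in proportion to weights (total weight 4): Graciela (weight 1/2) → 1/8; Yago (weight 1/2) → 1/8; Soledad (weight 1) → 1/4; Elena (weight 1) → 1/4; Joaquin (weight 1) → 1/4.
Graciela predeceased; the 1/8 allotted to Graciela's branch passes to Graciela's issue by representation.
The 1/8 is divided into 3 equal shares of 1/24 among Beatriz, Diego, Ursula.
Beatriz is living and takes 1/24.
Diego is living and takes 1/24.
Ursula is living and takes 1/24.
Yago is living and takes 1/8.
Soledad is living and takes 1/4.
Elena predeceased; the 1/4 allotted to Elena's branch passes to Elena's issue by representation.
The 1/4 is divided into 3 equal shares of 1/12 among Catalina, Ines, Fernando.
Catalina is living and takes 1/12.
Ines is living and takes 1/12.
Fernando predeceased; the 1/12 allotted to Fernando's branch passes to Fernando's issue by representation.
The 1/12 is divided into 3 equal shares of 1/36 among Mateo, Lucia, Teodoro.
Mateo is living and takes 1/36.
Lucia is living and takes 1/36.
Teodoro is living and takes 1/36.
Joaquin is living and takes 1/4.

Beatriz 1/24; Catalina 1/12; Diego 1/24; Ines 1/12; Joaquin 1/4; Lucia 1/36; Mateo 1/36; Soledad 1/4; Teodoro 1/36; Ursula 1/24; Yago 1/8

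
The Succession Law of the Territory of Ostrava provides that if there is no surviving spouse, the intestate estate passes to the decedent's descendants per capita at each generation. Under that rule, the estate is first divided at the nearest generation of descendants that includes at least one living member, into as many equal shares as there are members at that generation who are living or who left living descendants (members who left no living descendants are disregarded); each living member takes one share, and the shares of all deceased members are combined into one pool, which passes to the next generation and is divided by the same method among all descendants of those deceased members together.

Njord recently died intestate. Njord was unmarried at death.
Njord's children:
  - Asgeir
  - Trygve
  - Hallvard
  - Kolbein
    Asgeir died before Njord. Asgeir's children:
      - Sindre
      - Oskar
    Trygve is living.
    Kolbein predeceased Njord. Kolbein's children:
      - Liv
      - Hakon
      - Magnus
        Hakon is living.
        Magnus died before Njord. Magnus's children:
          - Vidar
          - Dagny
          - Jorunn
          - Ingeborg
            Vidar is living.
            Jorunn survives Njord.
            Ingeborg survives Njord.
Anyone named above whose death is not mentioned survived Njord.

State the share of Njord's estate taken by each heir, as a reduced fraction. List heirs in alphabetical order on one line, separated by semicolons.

Dagny 1/40; Hakon 1/10; Hallvard 1/4; Ingeborg 1/40; Jorunn 1/40; Liv 1/10; Oskar 1/10; Sindre 1/10; Trygve 1/4; Vidar 1/40

There is no surviving spouse, so the entire estate passes to Njord's descendants per capita at each generation.
At generation 1 (Asgeir, Trygve, Hallvard, Kolbein) there are 4 shares of (1)/4 = 1/4 each.
Living: Trygve and Hallvard — each takes 1/4.
Deceased: Asgeir and Kolbein. Their combined 1/2 is pooled and carried to generation 2.
At generation 2 (Sindre, Oskar, Liv, Hakon, Magnus) there are 5 shares of (1/2)/5 = 1/10 each.
Living: Sindre, Oskar, Liv, and Hakon — each takes 1/10.
Deceased: Magnus. That 1/10 share is carried to generation 3.
At generation 3 (Vidar, Dagny, Jorunn, Ingeborg) there are 4 shares of (1/10)/4 = 1/40 each.
Living: Vidar, Dagny, Jorunn, and Ingeborg — each takes 1/40.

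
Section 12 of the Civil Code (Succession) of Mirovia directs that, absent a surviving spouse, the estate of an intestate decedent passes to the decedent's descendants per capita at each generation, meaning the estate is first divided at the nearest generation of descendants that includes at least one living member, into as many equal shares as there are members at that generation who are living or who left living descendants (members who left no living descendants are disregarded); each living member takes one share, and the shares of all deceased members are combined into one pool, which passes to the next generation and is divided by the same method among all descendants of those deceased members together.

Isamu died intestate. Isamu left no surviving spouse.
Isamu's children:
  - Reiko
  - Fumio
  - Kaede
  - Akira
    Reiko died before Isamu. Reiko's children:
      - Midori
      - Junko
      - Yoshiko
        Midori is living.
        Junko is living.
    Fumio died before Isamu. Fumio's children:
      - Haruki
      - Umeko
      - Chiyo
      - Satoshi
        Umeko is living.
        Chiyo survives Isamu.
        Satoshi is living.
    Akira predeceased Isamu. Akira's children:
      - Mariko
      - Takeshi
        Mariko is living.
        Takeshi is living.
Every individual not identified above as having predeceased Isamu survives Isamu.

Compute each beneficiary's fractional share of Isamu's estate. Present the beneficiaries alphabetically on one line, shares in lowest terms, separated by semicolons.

There is no surviving spouse, so the entire estate passes to Isamu's descendants per capita at each generation.
At generation 1 (Reiko, Fumio, Kaede, Akira) there are 4 shares of (1)/4 = 1/4 each.
Living: Kaede — each takes 1/4.
Deceased: Reiko, Fumio, and Akira. Their combined 3/4 is pooled and carried to generation 2.
At generation 2 (Midori, Junko, Yoshiko, Haruki, Umeko, Chiyo, Satoshi, Mariko, Takeshi) there are 9 shares of (3/4)/9 = 1/12 each.
Living: Midori, Junko, Yoshiko, Haruki, Umeko, Chiyo, Satoshi, Mariko, and Takeshi — each takes 1/12.

Chiyo 1/12; Haruki 1/12; Junko 1/12; Kaede 1/4; Mariko 1/12; Midori 1/12; Satoshi 1/12; Takeshi 1/12; Umeko 1/12; Yoshiko 1/12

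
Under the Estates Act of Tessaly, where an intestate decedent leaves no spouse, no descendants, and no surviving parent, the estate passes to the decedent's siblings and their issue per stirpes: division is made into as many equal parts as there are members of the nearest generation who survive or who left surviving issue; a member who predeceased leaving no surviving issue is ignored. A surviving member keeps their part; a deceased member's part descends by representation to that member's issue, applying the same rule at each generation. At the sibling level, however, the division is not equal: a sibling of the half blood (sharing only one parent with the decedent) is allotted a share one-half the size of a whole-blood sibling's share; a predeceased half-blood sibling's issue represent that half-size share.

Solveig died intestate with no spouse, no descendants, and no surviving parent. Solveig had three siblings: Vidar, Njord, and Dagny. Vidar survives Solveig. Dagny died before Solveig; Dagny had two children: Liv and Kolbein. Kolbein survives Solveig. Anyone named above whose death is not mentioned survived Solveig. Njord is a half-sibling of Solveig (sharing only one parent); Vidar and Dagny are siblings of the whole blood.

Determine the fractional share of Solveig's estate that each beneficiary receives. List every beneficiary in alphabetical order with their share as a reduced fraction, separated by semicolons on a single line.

Kolbein 1/5; Liv 1/5; Njord 1/5; Vidar 2/5

No spouse, descendants, or parent survives, so the estate passes to Solveig's siblings per stirpes.
Half-blood siblings count for one-half the weight of whole-blood siblings at the initial division.
Dividing 1 in proportion to weights (total weight 5/2): Vidar (weight 1) → 2/5; Njord (weight 1/2) → 1/5; Dagny (weight 1) → 2/5.
Vidar is living and takes 2/5.
Njord is living and takes 1/5.
Dagny predeceased; the 2/5 allotted to Dagny's branch passes to Dagny's issue by representation.
The 2/5 is divided into 2 equal shares of 1/5 among Liv, Kolbein.
Liv is living and takes 1/5.
Kolbein is living and takes 1/5.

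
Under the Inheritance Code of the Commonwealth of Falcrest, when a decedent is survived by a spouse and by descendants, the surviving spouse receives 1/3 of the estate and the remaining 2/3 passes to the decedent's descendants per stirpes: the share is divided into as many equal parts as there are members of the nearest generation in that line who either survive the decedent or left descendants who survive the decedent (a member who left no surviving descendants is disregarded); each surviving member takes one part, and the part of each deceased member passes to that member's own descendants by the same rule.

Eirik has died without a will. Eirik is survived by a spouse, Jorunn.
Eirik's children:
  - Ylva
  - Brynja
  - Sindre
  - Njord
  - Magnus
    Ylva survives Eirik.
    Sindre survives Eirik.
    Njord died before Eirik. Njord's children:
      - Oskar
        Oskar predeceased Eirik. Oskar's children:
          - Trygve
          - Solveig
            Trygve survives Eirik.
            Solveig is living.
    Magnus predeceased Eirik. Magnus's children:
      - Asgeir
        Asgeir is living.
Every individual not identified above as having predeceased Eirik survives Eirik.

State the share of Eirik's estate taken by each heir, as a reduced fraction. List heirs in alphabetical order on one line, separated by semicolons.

Jorunn, as surviving spouse, takes 1/3.
The remaining 2/3 passes to Eirik's descendants per stirpes.
The 2/3 is divided into 5 equal shares of 2/15 among Ylva, Brynja, Sindre, Njord, Magnus.
Ylva is living and takes 2/15.
Brynja is living and takes 2/15.
Sindre is living and takes 2/15.
Njord predeceased; the 2/15 allotted to Njord's branch passes to Njord's issue by representation.
Oskar's line is the sole branch at this level, so the full 2/15 passes to Oskar's issue by representation.
The 2/15 is divided into 2 equal shares of 1/15 among Trygve, Solveig.
Trygve is living and takes 1/15.
Solveig is living and takes 1/15.
Magnus predeceased; the 2/15 allotted to Magnus's branch passes to Magnus's issue by representation.
Asgeir is the sole taker at this level and receives the full 2/15.

Asgeir 2/15; Brynja 2/15; Jorunn 1/3; Sindre 2/15; Solveig 1/15; Trygve 1/15; Ylva 2/15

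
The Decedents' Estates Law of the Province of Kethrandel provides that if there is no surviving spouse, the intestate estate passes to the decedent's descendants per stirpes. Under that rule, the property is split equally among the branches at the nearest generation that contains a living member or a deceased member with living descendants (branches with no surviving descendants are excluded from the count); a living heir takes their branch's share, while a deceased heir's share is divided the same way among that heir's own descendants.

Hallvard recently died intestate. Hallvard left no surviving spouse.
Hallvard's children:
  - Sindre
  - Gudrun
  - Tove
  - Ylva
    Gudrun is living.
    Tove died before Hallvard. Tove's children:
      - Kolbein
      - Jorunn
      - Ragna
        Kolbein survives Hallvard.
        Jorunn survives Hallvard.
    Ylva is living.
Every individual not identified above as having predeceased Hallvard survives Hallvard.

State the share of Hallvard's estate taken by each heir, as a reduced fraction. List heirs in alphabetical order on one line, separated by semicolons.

Gudrun 1/4; Jorunn 1/12; Kolbein 1/12; Ragna 1/12; Sindre 1/4; Ylva 1/4

There is no surviving spouse, so the entire estate passes to Hallvard's descendants per stirpes.
The estate is divided into 4 equal shares of 1/4 among Sindre, Gudrun, Tove, Ylva.
Sindre is living and takes 1/4.
Gudrun is living and takes 1/4.
Tove predeceased; the 1/4 allotted to Tove's branch passes to Tove's issue by representation.
The 1/4 is divided into 3 equal shares of 1/12 among Kolbein, Jorunn, Ragna.
Kolbein is living and takes 1/12.
Jorunn is living and takes 1/12.
Ragna is living and takes 1/12.
Ylva is living and takes 1/4.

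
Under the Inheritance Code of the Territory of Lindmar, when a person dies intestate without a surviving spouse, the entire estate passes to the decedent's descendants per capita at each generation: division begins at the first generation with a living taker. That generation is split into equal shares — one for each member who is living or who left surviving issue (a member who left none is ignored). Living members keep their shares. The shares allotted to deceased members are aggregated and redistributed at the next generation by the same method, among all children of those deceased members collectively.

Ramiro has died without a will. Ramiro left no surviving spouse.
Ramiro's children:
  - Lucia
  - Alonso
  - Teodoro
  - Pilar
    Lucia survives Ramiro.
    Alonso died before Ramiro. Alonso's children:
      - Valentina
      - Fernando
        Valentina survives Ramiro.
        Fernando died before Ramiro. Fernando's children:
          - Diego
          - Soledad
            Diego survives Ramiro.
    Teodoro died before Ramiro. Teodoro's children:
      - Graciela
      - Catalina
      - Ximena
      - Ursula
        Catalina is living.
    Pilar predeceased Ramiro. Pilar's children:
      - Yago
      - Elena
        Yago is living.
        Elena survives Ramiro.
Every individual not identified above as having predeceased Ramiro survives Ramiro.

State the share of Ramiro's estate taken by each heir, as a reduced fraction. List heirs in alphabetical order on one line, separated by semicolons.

There is no surviving spouse, so the entire estate passes to Ramiro's descendants per capita at each generation.
At generation 1 (Lucia, Alonso, Teodoro, Pilar) there are 4 shares of (1)/4 = 1/4 each.
Living: Lucia — each takes 1/4.
Deceased: Alonso, Teodoro, and Pilar. Their combined 3/4 is pooled and carried to generation 2.
At generation 2 (Valentina, Fernando, Graciela, Catalina, Ximena, Ursula, Yago, Elena) there are 8 shares of (3/4)/8 = 3/32 each.
Living: Valentina, Graciela, Catalina, Ximena, Ursula, Yago, and Elena — each takes 3/32.
Deceased: Fernando. That 3/32 share is carried to generation 3.
At generation 3 (Diego, Soledad) there are 2 shares of (3/32)/2 = 3/64 each.
Living: Diego and Soledad — each takes 3/64.

Catalina 3/32; Diego 3/64; Elena 3/32; Graciela 3/32; Lucia 1/4; Soledad 3/64; Ursula 3/32; Valentina 3/32; Ximena 3/32; Yago 3/32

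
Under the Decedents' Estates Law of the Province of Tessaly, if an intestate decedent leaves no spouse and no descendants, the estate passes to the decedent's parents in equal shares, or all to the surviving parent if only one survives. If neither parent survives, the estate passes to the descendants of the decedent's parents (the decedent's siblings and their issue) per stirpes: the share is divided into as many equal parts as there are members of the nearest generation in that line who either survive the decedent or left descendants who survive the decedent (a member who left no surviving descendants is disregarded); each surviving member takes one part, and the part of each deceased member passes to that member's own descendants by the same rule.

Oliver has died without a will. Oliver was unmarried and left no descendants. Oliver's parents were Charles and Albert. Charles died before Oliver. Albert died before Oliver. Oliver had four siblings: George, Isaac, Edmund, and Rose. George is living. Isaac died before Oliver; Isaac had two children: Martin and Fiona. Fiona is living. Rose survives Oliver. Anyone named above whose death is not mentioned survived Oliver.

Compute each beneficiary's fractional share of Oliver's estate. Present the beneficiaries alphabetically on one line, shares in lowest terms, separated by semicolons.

Edmund 1/4; Fiona 1/8; George 1/4; Martin 1/8; Rose 1/4

Neither parent survives and there are no descendants, so the estate passes to Oliver's siblings and their issue per stirpes.
The estate is divided into 4 equal shares of 1/4 among George, Isaac, Edmund, Rose.
George is living and takes 1/4.
Isaac predeceased; the 1/4 allotted to Isaac's branch passes to Isaac's issue by representation.
The 1/4 is divided into 2 equal shares of 1/8 among Martin, Fiona.
Martin is living and takes 1/8.
Fiona is living and takes 1/8.
Edmund is living and takes 1/4.
Rose is living and takes 1/4.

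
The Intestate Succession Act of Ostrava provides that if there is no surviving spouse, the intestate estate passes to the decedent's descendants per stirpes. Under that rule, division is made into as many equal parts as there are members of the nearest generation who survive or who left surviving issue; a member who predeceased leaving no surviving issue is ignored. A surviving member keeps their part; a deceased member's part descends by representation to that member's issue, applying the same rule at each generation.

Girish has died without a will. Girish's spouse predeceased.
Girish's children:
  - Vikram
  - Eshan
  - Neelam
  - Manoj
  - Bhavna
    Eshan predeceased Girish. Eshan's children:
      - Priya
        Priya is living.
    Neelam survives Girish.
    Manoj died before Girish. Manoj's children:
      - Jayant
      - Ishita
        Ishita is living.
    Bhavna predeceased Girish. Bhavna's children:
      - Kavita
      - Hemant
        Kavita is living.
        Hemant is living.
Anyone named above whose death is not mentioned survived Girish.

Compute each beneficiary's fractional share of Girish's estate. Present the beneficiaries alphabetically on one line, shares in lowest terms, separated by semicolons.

There is no surviving spouse, so the entire estate passes to Girish's descendants per stirpes.
The estate is divided into 5 equal shares of 1/5 among Vikram, Eshan, Neelam, Manoj, Bhavna.
Vikram is living and takes 1/5.
Eshan predeceased; the 1/5 allotted to Eshan's branch passes to Eshan's issue by representation.
Priya is the sole taker at this level and receives the full 1/5.
Neelam is living and takes 1/5.
Manoj predeceased; the 1/5 allotted to Manoj's branch passes to Manoj's issue by representation.
The 1/5 is divided into 2 equal shares of 1/10 among Jayant, Ishita.
Jayant is living and takes 1/10.
Ishita is living and takes 1/10.
Bhavna predeceased; the 1/5 allotted to Bhavna's branch passes to Bhavna's issue by representation.
The 1/5 is divided into 2 equal shares of 1/10 among Kavita, Hemant.
Kavita is living and takes 1/10.
Hemant is living and takes 1/10.

Hemant 1/10; Ishita 1/10; Jayant 1/10; Kavita 1/10; Neelam 1/5; Priya 1/5; Vikram 1/5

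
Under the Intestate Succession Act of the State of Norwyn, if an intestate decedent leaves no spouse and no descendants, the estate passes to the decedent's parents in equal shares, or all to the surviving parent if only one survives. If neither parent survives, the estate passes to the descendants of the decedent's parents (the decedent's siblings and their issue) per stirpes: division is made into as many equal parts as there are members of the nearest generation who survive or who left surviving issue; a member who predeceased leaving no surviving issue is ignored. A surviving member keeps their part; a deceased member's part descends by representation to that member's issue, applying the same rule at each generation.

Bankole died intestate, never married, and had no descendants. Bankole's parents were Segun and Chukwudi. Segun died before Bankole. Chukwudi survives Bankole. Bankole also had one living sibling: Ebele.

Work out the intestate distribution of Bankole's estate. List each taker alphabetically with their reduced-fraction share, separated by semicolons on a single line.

Only one parent, Chukwudi, survives, so Chukwudi takes the entire estate. The siblings take nothing because a surviving parent has priority.

Chukwudi 1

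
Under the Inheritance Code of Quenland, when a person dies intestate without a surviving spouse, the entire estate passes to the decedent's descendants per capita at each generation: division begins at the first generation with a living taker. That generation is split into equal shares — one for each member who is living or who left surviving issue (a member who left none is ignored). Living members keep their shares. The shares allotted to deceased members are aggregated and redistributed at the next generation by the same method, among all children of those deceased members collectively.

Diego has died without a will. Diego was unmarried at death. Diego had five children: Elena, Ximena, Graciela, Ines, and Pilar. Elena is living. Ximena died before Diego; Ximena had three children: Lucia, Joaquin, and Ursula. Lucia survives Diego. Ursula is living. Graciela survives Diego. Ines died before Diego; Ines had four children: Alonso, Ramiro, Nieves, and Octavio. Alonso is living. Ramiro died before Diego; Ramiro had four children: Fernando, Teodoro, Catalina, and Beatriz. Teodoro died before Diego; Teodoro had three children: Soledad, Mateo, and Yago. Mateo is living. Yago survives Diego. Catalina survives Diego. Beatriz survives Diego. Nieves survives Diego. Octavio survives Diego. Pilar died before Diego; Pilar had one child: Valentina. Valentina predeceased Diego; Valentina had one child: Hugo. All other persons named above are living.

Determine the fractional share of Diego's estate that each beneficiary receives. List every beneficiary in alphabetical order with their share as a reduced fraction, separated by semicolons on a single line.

Alonso 3/40; Beatriz 3/100; Catalina 3/100; Elena 1/5; Fernando 3/100; Graciela 1/5; Hugo 3/100; Joaquin 3/40; Lucia 3/40; Mateo 1/100; Nieves 3/40; Octavio 3/40; Soledad 1/100; Ursula 3/40; Yago 1/100

There is no surviving spouse, so the entire estate passes to Diego's descendants per capita at each generation.
At generation 1 (Elena, Ximena, Graciela, Ines, Pilar) there are 5 shares of (1)/5 = 1/5 each.
Living: Elena and Graciela — each takes 1/5.
Deceased: Ximena, Ines, and Pilar. Their combined 3/5 is pooled and carried to generation 2.
At generation 2 (Lucia, Joaquin, Ursula, Alonso, Ramiro, Nieves, Octavio, Valentina) there are 8 shares of (3/5)/8 = 3/40 each.
Living: Lucia, Joaquin, Ursula, Alonso, Nieves, and Octavio — each takes 3/40.
Deceased: Ramiro and Valentina. Their combined 3/20 is pooled and carried to generation 3.
At generation 3 (Fernando, Teodoro, Catalina, Beatriz, Hugo) there are 5 shares of (3/20)/5 = 3/100 each.
Living: Fernando, Catalina, Beatriz, and Hugo — each takes 3/100.
Deceased: Teodoro. That 3/100 share is carried to generation 4.
At generation 4 (Soledad, Mateo, Yago) there are 3 shares of (3/100)/3 = 1/100 each.
Living: Soledad, Mateo, and Yago — each takes 1/100.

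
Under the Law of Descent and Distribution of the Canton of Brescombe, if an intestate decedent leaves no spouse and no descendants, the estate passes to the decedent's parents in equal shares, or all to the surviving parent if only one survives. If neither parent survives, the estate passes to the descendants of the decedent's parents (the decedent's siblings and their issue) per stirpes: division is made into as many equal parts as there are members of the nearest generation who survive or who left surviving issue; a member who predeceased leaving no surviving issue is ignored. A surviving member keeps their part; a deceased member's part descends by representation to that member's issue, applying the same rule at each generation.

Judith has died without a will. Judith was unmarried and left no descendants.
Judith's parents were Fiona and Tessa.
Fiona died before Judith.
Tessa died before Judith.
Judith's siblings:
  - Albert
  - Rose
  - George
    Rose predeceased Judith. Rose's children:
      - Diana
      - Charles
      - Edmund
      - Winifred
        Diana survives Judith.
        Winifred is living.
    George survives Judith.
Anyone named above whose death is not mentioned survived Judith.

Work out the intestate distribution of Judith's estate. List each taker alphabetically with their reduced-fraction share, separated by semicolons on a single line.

Neither parent survives and there are no descendants, so the estate passes to Judith's siblings and their issue per stirpes.
The estate is divided into 3 equal shares of 1/3 among Albert, Rose, George.
Albert is living and takes 1/3.
Rose predeceased; the 1/3 allotted to Rose's branch passes to Rose's issue by representation.
The 1/3 is divided into 4 equal shares of 1/12 among Diana, Charles, Edmund, Winifred.
Diana is living and takes 1/12.
Charles is living and takes 1/12.
Edmund is living and takes 1/12.
Winifred is living and takes 1/12.
George is living and takes 1/3.

Albert 1/3; Charles 1/12; Diana 1/12; Edmund 1/12; George 1/3; Winifred 1/12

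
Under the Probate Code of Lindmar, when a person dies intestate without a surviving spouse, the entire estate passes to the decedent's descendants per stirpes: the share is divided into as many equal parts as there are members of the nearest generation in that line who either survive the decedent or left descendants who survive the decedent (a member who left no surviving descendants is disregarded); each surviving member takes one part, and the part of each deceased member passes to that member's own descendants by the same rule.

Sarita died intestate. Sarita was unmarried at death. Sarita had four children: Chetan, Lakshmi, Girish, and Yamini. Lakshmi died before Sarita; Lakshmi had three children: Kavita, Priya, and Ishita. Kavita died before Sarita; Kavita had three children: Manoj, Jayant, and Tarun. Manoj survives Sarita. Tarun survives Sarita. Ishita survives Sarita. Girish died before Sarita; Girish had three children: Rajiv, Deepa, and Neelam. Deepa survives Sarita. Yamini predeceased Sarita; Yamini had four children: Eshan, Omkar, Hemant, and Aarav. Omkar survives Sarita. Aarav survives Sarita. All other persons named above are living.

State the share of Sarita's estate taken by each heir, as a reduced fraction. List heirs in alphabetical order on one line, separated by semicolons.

There is no surviving spouse, so the entire estate passes to Sarita's descendants per stirpes.
The estate is divided into 4 equal shares of 1/4 among Chetan, Lakshmi, Girish, Yamini.
Chetan is living and takes 1/4.
Lakshmi predeceased; the 1/4 allotted to Lakshmi's branch passes to Lakshmi's issue by representation.
The 1/4 is divided into 3 equal shares of 1/12 among Kavita, Priya, Ishita.
Kavita predeceased; the 1/12 allotted to Kavita's branch passes to Kavita's issue by representation.
The 1/12 is divided into 3 equal shares of 1/36 among Manoj, Jayant, Tarun.
Manoj is living and takes 1/36.
Jayant is living and takes 1/36.
Tarun is living and takes 1/36.
Priya is living and takes 1/12.
Ishita is living and takes 1/12.
Girish predeceased; the 1/4 allotted to Girish's branch passes to Girish's issue by representation.
The 1/4 is divided into 3 equal shares of 1/12 among Rajiv, Deepa, Neelam.
Rajiv is living and takes 1/12.
Deepa is living and takes 1/12.
Neelam is living and takes 1/12.
Yamini predeceased; the 1/4 allotted to Yamini's branch passes to Yamini's issue by representation.
The 1/4 is divided into 4 equal shares of 1/16 among Eshan, Omkar, Hemant, Aarav.
Eshan is living and takes 1/16.
Omkar is living and takes 1/16.
Hemant is living and takes 1/16.
Aarav is living and takes 1/16.

Aarav 1/16; Chetan 1/4; Deepa 1/12; Eshan 1/16; Hemant 1/16; Ishita 1/12; Jayant 1/36; Manoj 1/36; Neelam 1/12; Omkar 1/16; Priya 1/12; Rajiv 1/12; Tarun 1/36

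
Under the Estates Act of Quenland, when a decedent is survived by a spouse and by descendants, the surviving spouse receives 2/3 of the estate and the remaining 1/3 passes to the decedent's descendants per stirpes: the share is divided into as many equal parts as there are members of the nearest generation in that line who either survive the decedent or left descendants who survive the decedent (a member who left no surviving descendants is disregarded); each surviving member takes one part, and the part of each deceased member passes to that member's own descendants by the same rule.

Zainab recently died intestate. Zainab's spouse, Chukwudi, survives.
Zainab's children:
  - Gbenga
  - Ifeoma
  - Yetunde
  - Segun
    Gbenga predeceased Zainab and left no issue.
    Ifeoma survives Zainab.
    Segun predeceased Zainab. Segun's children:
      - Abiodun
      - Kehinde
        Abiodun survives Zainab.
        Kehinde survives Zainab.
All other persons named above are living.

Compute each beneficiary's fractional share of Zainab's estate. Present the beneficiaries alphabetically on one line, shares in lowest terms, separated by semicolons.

Chukwudi, as surviving spouse, takes 2/3.
The remaining 1/3 passes to Zainab's descendants per stirpes.
Gbenga left no surviving issue, so that branch lapses and is disregarded.
The 1/3 is divided into 3 equal shares of 1/9 among Ifeoma, Yetunde, Segun.
Ifeoma is living and takes 1/9.
Yetunde is living and takes 1/9.
Segun predeceased; the 1/9 allotted to Segun's branch passes to Segun's issue by representation.
The 1/9 is divided into 2 equal shares of 1/18 among Abiodun, Kehinde.
Abiodun is living and takes 1/18.
Kehinde is living and takes 1/18.

Abiodun 1/18; Chukwudi 2/3; Ifeoma 1/9; Kehinde 1/18; Yetunde 1/9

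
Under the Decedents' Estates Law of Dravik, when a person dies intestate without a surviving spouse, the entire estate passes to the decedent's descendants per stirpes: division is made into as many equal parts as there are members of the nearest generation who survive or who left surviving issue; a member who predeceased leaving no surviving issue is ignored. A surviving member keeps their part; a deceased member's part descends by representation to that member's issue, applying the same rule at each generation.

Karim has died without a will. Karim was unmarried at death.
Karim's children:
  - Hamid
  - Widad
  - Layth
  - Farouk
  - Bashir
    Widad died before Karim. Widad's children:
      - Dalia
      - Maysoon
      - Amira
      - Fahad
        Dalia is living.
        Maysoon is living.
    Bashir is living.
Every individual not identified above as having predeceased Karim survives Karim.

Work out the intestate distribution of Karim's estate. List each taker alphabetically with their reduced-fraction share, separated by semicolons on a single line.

Amira 1/20; Bashir 1/5; Dalia 1/20; Fahad 1/20; Farouk 1/5; Hamid 1/5; Layth 1/5; Maysoon 1/20

There is no surviving spouse, so the entire estate passes to Karim's descendants per stirpes.
The estate is divided into 5 equal shares of 1/5 among Hamid, Widad, Layth, Farouk, Bashir.
Hamid is living and takes 1/5.
Widad predeceased; the 1/5 allotted to Widad's branch passes to Widad's issue by representation.
The 1/5 is divided into 4 equal shares of 1/20 among Dalia, Maysoon, Amira, Fahad.
Dalia is living and takes 1/20.
Maysoon is living and takes 1/20.
Amira is living and takes 1/20.
Fahad is living and takes 1/20.
Layth is living and takes 1/5.
Farouk is living and takes 1/5.
Bashir is living and takes 1/5.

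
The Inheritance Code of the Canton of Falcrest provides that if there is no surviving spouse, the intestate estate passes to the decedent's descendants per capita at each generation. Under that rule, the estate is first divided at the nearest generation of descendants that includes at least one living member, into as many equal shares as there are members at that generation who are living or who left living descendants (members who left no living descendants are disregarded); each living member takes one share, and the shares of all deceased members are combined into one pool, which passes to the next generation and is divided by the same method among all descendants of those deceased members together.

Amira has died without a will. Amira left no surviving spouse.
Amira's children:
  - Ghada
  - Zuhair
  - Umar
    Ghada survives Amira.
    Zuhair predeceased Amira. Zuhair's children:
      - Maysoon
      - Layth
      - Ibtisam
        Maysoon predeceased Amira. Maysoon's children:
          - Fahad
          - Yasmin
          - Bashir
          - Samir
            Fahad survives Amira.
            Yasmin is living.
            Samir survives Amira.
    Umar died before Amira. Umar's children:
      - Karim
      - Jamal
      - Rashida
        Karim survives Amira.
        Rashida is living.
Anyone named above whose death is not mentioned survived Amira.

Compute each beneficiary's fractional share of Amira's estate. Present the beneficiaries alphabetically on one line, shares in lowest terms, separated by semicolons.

There is no surviving spouse, so the entire estate passes to Amira's descendants per capita at each generation.
At generation 1 (Ghada, Zuhair, Umar) there are 3 shares of (1)/3 = 1/3 each.
Living: Ghada — each takes 1/3.
Deceased: Zuhair and Umar. Their combined 2/3 is pooled and carried to generation 2.
At generation 2 (Maysoon, Layth, Ibtisam, Karim, Jamal, Rashida) there are 6 shares of (2/3)/6 = 1/9 each.
Living: Layth, Ibtisam, Karim, Jamal, and Rashida — each takes 1/9.
Deceased: Maysoon. That 1/9 share is carried to generation 3.
At generation 3 (Fahad, Yasmin, Bashir, Samir) there are 4 shares of (1/9)/4 = 1/36 each.
Living: Fahad, Yasmin, Bashir, and Samir — each takes 1/36.

Bashir 1/36; Fahad 1/36; Ghada 1/3; Ibtisam 1/9; Jamal 1/9; Karim 1/9; Layth 1/9; Rashida 1/9; Samir 1/36; Yasmin 1/36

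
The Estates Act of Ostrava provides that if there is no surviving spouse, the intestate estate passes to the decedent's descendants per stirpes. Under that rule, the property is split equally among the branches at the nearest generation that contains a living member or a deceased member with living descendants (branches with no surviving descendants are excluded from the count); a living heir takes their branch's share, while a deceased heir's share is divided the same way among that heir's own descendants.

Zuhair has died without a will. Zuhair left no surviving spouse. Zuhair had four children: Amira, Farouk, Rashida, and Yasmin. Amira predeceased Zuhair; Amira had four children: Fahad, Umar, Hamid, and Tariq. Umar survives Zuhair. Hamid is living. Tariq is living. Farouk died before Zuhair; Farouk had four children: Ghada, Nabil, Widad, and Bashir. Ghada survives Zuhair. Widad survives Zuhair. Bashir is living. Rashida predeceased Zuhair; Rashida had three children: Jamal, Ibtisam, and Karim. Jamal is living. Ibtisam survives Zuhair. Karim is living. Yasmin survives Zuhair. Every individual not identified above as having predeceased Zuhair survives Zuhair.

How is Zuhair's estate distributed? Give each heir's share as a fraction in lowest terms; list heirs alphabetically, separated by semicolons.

Bashir 1/16; Fahad 1/16; Ghada 1/16; Hamid 1/16; Ibtisam 1/12; Jamal 1/12; Karim 1/12; Nabil 1/16; Tariq 1/16; Umar 1/16; Widad 1/16; Yasmin 1/4

There is no surviving spouse, so the entire estate passes to Zuhair's descendants per stirpes.
The estate is divided into 4 equal shares of 1/4 among Amira, Farouk, Rashida, Yasmin.
Amira predeceased; the 1/4 allotted to Amira's branch passes to Amira's issue by representation.
The 1/4 is divided into 4 equal shares of 1/16 among Fahad, Umar, Hamid, Tariq.
Fahad is living and takes 1/16.
Umar is living and takes 1/16.
Hamid is living and takes 1/16.
Tariq is living and takes 1/16.
Farouk predeceased; the 1/4 allotted to Farouk's branch passes to Farouk's issue by representation.
The 1/4 is divided into 4 equal shares of 1/16 among Ghada, Nabil, Widad, Bashir.
Ghada is living and takes 1/16.
Nabil is living and takes 1/16.
Widad is living and takes 1/16.
Bashir is living and takes 1/16.
Rashida predeceased; the 1/4 allotted to Rashida's branch passes to Rashida's issue by representation.
The 1/4 is divided into 3 equal shares of 1/12 among Jamal, Ibtisam, Karim.
Jamal is living and takes 1/12.
Ibtisam is living and takes 1/12.
Karim is living and takes 1/12.
Yasmin is living and takes 1/4.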